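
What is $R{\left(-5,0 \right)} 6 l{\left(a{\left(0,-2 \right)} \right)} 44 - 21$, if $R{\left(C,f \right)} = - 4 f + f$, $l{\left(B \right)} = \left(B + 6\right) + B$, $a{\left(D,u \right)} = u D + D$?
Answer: $-21$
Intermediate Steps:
$a{\left(D,u \right)} = D + D u$ ($a{\left(D,u \right)} = D u + D = D + D u$)
$l{\left(B \right)} = 6 + 2 B$ ($l{\left(B \right)} = \left(6 + B\right) + B = 6 + 2 B$)
$R{\left(C,f \right)} = - 3 f$
$R{\left(-5,0 \right)} 6 l{\left(a{\left(0,-2 \right)} \right)} 44 - 21 = \left(-3\right) 0 \cdot 6 \left(6 + 2 \cdot 0 \left(1 - 2\right)\right) 44 - 21 = 0 \cdot 6 \left(6 + 2 \cdot 0 \left(-1\right)\right) 44 - 21 = 0 \left(6 + 2 \cdot 0\right) 44 - 21 = 0 \left(6 + 0\right) 44 - 21 = 0 \cdot 6 \cdot 44 - 21 = 0 \cdot 44 - 21 = 0 - 21 = -21$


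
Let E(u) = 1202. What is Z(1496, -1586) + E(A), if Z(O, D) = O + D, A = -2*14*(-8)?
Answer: 1112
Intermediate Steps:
A = 224 (A = -28*(-8) = 224)
Z(O, D) = D + O
Z(1496, -1586) + E(A) = (-1586 + 1496) + 1202 = -90 + 1202 = 1112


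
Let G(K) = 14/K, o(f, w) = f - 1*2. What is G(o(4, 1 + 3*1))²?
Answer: 49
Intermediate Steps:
o(f, w) = -2 + f (o(f, w) = f - 2 = -2 + f)
G(o(4, 1 + 3*1))² = (14/(-2 + 4))² = (14/2)² = (14*(½))² = 7² = 49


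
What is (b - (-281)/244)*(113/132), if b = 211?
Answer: 1949815/10736 ≈ 181.61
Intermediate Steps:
(b - (-281)/244)*(113/132) = (211 - (-281)/244)*(113/132) = (211 - (-281)/244)*(113*(1/132)) = (211 - 1*(-281/244))*(113/132) = (211 + 281/244)*(113/132) = (51765/244)*(113/132) = 1949815/10736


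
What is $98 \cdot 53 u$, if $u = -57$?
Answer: $-296058$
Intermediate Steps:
$98 \cdot 53 u = 98 \cdot 53 \left(-57\right) = 5194 \left(-57\right) = -296058$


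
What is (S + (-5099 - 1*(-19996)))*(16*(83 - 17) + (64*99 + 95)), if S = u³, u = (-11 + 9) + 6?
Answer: 112013007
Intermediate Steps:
u = 4 (u = -2 + 6 = 4)
S = 64 (S = 4³ = 64)
(S + (-5099 - 1*(-19996)))*(16*(83 - 17) + (64*99 + 95)) = (64 + (-5099 - 1*(-19996)))*(16*(83 - 17) + (64*99 + 95)) = (64 + (-5099 + 19996))*(16*66 + (6336 + 95)) = (64 + 14897)*(1056 + 6431) = 14961*7487 = 112013007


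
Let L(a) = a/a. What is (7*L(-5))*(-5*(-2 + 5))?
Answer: -105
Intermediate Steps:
L(a) = 1
(7*L(-5))*(-5*(-2 + 5)) = (7*1)*(-5*(-2 + 5)) = 7*(-5*3) = 7*(-15) = -105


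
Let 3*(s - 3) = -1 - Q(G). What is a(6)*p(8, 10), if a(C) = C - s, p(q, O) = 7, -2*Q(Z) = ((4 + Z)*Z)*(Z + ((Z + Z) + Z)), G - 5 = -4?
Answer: 0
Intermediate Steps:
G = 1 (G = 5 - 4 = 1)
Q(Z) = -2*Z**2*(4 + Z) (Q(Z) = -(4 + Z)*Z*(Z + ((Z + Z) + Z))/2 = -Z*(4 + Z)*(Z + (2*Z + Z))/2 = -Z*(4 + Z)*(Z + 3*Z)/2 = -Z*(4 + Z)*4*Z/2 = -2*Z**2*(4 + Z))
s = 6 (s = 3 + (-1 - 2*1**2*(-4 - 1*1))/3 = 3 + (-1 - 2*(-4 - 1))/3 = 3 + (-1 - 2*(-5))/3 = 3 + (-1 - 1*(-10))/3 = 3 + (-1 + 10)/3 = 3 + (1/3)*9 = 3 + 3 = 6)
a(C) = -6 + C (a(C) = C - 1*6 = C - 6 = -6 + C)
a(6)*p(8, 10) = (-6 + 6)*7 = 0*7 = 0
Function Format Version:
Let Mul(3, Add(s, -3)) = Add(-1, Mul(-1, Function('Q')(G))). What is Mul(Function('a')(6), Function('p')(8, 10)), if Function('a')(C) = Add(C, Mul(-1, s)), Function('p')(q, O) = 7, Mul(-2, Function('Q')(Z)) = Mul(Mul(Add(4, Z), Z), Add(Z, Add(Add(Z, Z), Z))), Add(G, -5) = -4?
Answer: 0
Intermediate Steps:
G = 1 (G = Add(5, -4) = 1)
Function('Q')(Z) = Mul(-2, Pow(Z, 2), Add(4, Z)) (Function('Q')(Z) = Mul(Rational(-1, 2), Mul(Mul(Add(4, Z), Z), Add(Z, Add(Add(Z, Z), Z)))) = Mul(Rational(-1, 2), Mul(Mul(Z, Add(4, Z)), Add(Z, Add(Mul(2, Z), Z)))) = Mul(Rational(-1, 2), Mul(Mul(Z, Add(4, Z)), Add(Z, Mul(3, Z)))) = Mul(Rational(-1, 2), Mul(Mul(Z, Add(4, Z)), Mul(4, Z))) = Mul(Rational(-1, 2), Mul(4, Pow(Z, 2), Add(4, Z))) = Mul(-2, Pow(Z, 2), Add(4, Z)))
s = 6 (s = Add(3, Mul(Rational(1, 3), Add(-1, Mul(-1, Mul(2, Pow(1, 2), Add(-4, Mul(-1, 1))))))) = Add(3, Mul(Rational(1, 3), Add(-1, Mul(-1, Mul(2, 1, Add(-4, -1)))))) = Add(3, Mul(Rational(1, 3), Add(-1, Mul(-1, Mul(2, 1, -5))))) = Add(3, Mul(Rational(1, 3), Add(-1, Mul(-1, -10)))) = Add(3, Mul(Rational(1, 3), Add(-1, 10))) = Add(3, Mul(Rational(1, 3), 9)) = Add(3, 3) = 6)
Function('a')(C) = Add(-6, C) (Function('a')(C) = Add(C, Mul(-1, 6)) = Add(C, -6) = Add(-6, C))
Mul(Function('a')(6), Function('p')(8, 10)) = Mul(Add(-6, 6), 7) = Mul(0, 7) = 0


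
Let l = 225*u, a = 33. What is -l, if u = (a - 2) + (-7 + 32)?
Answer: -12600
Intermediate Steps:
u = 56 (u = (33 - 2) + (-7 + 32) = 31 + 25 = 56)
l = 12600 (l = 225*56 = 12600)
-l = -1*12600 = -12600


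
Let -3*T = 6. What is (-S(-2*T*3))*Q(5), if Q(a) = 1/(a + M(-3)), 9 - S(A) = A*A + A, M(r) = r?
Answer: 147/2 ≈ 73.500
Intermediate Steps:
T = -2 (T = -1/3*6 = -2)
S(A) = 9 - A - A**2 (S(A) = 9 - (A*A + A) = 9 - (A**2 + A) = 9 - (A + A**2) = 9 + (-A - A**2) = 9 - A - A**2)
Q(a) = 1/(-3 + a) (Q(a) = 1/(a - 3) = 1/(-3 + a))
(-S(-2*T*3))*Q(5) = (-(9 - (-2*(-2))*3 - (-2*(-2)*3)**2))/(-3 + 5) = -(9 - 4*3 - (4*3)**2)/2 = -(9 - 1*12 - 1*12**2)*(1/2) = -(9 - 12 - 1*144)*(1/2) = -(9 - 12 - 144)*(1/2) = -1*(-147)*(1/2) = 147*(1/2) = 147/2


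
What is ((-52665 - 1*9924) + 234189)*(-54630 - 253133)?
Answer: -52812130800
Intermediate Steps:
((-52665 - 1*9924) + 234189)*(-54630 - 253133) = ((-52665 - 9924) + 234189)*(-307763) = (-62589 + 234189)*(-307763) = 171600*(-307763) = -52812130800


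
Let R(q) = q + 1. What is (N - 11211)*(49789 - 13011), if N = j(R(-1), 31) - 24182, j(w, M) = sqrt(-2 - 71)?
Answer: -1301683754 + 36778*I*sqrt(73) ≈ -1.3017e+9 + 3.1423e+5*I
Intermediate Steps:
R(q) = 1 + q
j(w, M) = I*sqrt(73) (j(w, M) = sqrt(-73) = I*sqrt(73))
N = -24182 + I*sqrt(73) (N = I*sqrt(73) - 24182 = -24182 + I*sqrt(73) ≈ -24182.0 + 8.544*I)
(N - 11211)*(49789 - 13011) = ((-24182 + I*sqrt(73)) - 11211)*(49789 - 13011) = (-35393 + I*sqrt(73))*36778 = -1301683754 + 36778*I*sqrt(73)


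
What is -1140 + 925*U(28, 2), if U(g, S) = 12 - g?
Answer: -15940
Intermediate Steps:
-1140 + 925*U(28, 2) = -1140 + 925*(12 - 1*28) = -1140 + 925*(12 - 28) = -1140 + 925*(-16) = -1140 - 14800 = -15940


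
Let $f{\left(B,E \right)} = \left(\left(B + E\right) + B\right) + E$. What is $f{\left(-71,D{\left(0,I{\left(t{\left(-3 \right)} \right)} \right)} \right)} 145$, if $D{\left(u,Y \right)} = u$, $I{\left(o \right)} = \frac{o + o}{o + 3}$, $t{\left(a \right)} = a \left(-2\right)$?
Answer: $-20590$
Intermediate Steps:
$t{\left(a \right)} = - 2 a$
$I{\left(o \right)} = \frac{2 o}{3 + o}$
$f{\left(B,E \right)} = 2 B + 2 E$ ($f{\left(B,E \right)} = \left(E + 2 B\right) + E = 2 B + 2 E$)
$f{\left(-71,D{\left(0,I{\left(t{\left(-3 \right)} \right)} \right)} \right)} 145 = \left(2 \left(-71\right) + 2 \cdot 0\right) 145 = \left(-142 + 0\right) 145 = \left(-142\right) 145 = -20590$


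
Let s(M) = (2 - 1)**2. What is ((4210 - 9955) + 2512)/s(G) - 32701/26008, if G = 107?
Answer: -84116565/26008 ≈ -3234.3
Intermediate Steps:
s(M) = 1 (s(M) = 1**2 = 1)
((4210 - 9955) + 2512)/s(G) - 32701/26008 = ((4210 - 9955) + 2512)/1 - 32701/26008 = (-5745 + 2512)*1 - 32701*1/26008 = -3233*1 - 32701/26008 = -3233 - 32701/26008 = -84116565/26008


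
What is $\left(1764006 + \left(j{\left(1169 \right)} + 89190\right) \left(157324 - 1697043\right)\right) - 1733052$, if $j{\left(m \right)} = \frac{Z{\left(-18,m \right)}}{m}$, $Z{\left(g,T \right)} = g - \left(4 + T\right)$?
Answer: $- \frac{160534021475535}{1169} \approx -1.3733 \cdot 10^{11}$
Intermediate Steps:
$Z{\left(g,T \right)} = -4 + g - T$ ($Z{\left(g,T \right)} = g - \left(4 + T\right) = -4 + g - T$)
$j{\left(m \right)} = \frac{-22 - m}{m}$ ($j{\left(m \right)} = \frac{-4 - 18 - m}{m} = \frac{-22 - m}{m}$)
$\left(1764006 + \left(j{\left(1169 \right)} + 89190\right) \left(157324 - 1697043\right)\right) - 1733052 = \left(1764006 + \left(\frac{-22 - 1169}{1169} + 89190\right) \left(157324 - 1697043\right)\right) - 1733052 = \left(1764006 + \left(\frac{-22 - 1169}{1169} + 89190\right) \left(-1539719\right)\right) - 1733052 = \left(1764006 + \left(\frac{1}{1169} \left(-1191\right) + 89190\right) \left(-1539719\right)\right) - 1733052 = \left(1764006 + \left(- \frac{1191}{1169} + 89190\right) \left(-1539719\right)\right) - 1733052 = \left(1764006 + \frac{104261919}{1169} \left(-1539719\right)\right) - 1733052 = \left(1764006 - \frac{160534057660761}{1169}\right) - 1733052 = - \frac{160531995537747}{1169} - 1733052 = - \frac{160534021475535}{1169}$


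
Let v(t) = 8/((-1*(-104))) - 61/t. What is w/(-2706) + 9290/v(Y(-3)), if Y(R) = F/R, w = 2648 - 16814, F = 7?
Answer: 193452118/538043 ≈ 359.55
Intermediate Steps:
w = -14166
Y(R) = 7/R
v(t) = 1/13 - 61/t (v(t) = 8/104 - 61/t = 8*(1/104) - 61/t = 1/13 - 61/t)
w/(-2706) + 9290/v(Y(-3)) = -14166/(-2706) + 9290/(((-793 + 7/(-3))/(13*((7/(-3)))))) = -14166*(-1/2706) + 9290/(((-793 + 7*(-⅓))/(13*((7*(-⅓)))))) = 2361/451 + 9290/(((-793 - 7/3)/(13*(-7/3)))) = 2361/451 + 9290/(((1/13)*(-3/7)*(-2386/3))) = 2361/451 + 9290/(2386/91) = 2361/451 + 9290*(91/2386) = 2361/451 + 422695/1193 = 193452118/538043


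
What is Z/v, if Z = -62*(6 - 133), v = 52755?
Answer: 7874/52755 ≈ 0.14926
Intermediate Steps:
Z = 7874 (Z = -62*(-127) = 7874)
Z/v = 7874/52755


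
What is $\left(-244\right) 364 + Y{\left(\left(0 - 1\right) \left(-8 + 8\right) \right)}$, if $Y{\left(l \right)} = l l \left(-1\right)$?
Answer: $-88816$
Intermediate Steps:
$Y{\left(l \right)} = - l^{2}$ ($Y{\left(l \right)} = l^{2} \left(-1\right) = - l^{2}$)
$\left(-244\right) 364 + Y{\left(\left(0 - 1\right) \left(-8 + 8\right) \right)} = \left(-244\right) 364 - \left(\left(0 - 1\right) \left(-8 + 8\right)\right)^{2} = -88816 - \left(\left(-1\right) 0\right)^{2} = -88816 - 0^{2} = -88816 - 0 = -88816 + 0 = -88816$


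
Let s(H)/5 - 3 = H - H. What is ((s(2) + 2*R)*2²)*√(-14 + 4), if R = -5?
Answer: 20*I*√10 ≈ 63.246*I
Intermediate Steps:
s(H) = 15 (s(H) = 15 + 5*(H - H) = 15 + 5*0 = 15 + 0 = 15)
((s(2) + 2*R)*2²)*√(-14 + 4) = ((15 + 2*(-5))*2²)*√(-14 + 4) = ((15 - 10)*4)*√(-10) = (5*4)*(I*√10) = 20*(I*√10) = 20*I*√10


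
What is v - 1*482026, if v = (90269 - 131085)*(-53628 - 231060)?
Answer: 11619343382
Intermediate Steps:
v = 11619825408 (v = -40816*(-284688) = 11619825408)
v - 1*482026 = 11619825408 - 1*482026 = 11619825408 - 482026 = 11619343382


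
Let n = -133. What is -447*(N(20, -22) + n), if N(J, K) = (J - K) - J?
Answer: 49617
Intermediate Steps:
N(J, K) = -K
-447*(N(20, -22) + n) = -447*(-1*(-22) - 133) = -447*(22 - 133) = -447*(-111) = 49617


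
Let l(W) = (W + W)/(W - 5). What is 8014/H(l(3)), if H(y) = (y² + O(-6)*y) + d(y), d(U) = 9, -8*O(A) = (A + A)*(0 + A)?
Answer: 8014/45 ≈ 178.09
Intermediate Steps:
l(W) = 2*W/(-5 + W) (l(W) = (2*W)/(-5 + W) = 2*W/(-5 + W))
O(A) = -A²/4 (O(A) = -(A + A)*(0 + A)/8 = -2*A*A/8 = -A²/4)
H(y) = 9 + y² - 9*y (H(y) = (y² + (-¼*(-6)²)*y) + 9 = (y² + (-¼*36)*y) + 9 = (y² - 9*y) + 9 = 9 + y² - 9*y)
8014/H(l(3)) = 8014/(9 + (2*3/(-5 + 3))² - 18*3/(-5 + 3)) = 8014/(9 + (2*3/(-2))² - 18*3/(-2)) = 8014/(9 + (2*3*(-½))² - 18*3*(-1)/2) = 8014/(9 + (-3)² - 9*(-3)) = 8014/(9 + 9 + 27) = 8014/45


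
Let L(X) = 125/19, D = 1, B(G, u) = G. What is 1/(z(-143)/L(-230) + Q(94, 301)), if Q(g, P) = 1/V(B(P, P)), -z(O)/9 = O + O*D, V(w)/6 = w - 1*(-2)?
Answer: 227250/88911233 ≈ 0.0025559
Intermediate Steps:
L(X) = 125/19 (L(X) = 125*(1/19) = 125/19)
V(w) = 12 + 6*w (V(w) = 6*(w - 1*(-2)) = 6*(w + 2) = 6*(2 + w) = 12 + 6*w)
z(O) = -18*O (z(O) = -9*(O + O*1) = -9*(O + O) = -18*O)
Q(g, P) = 1/(12 + 6*P)
1/(z(-143)/L(-230) + Q(94, 301)) = 1/((-18*(-143))/(125/19) + 1/(6*(2 + 301))) = 1/(2574*(19/125) + (⅙)/303) = 1/(48906/125 + (⅙)*(1/303)) = 1/(48906/125 + 1/1818) = 1/(88911233/227250) = 227250/88911233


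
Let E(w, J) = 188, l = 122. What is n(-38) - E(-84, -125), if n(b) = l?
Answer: -66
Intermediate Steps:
n(b) = 122
n(-38) - E(-84, -125) = 122 - 1*188 = 122 - 188 = -66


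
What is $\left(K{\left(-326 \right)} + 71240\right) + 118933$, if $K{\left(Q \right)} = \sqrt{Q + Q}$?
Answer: $190173 + 2 i \sqrt{163} \approx 1.9017 \cdot 10^{5} + 25.534 i$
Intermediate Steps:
$K{\left(Q \right)} = \sqrt{2} \sqrt{Q}$ ($K{\left(Q \right)} = \sqrt{2 Q} = \sqrt{2} \sqrt{Q}$)
$\left(K{\left(-326 \right)} + 71240\right) + 118933 = \left(\sqrt{2} \sqrt{-326} + 71240\right) + 118933 = \left(\sqrt{2} i \sqrt{326} + 71240\right) + 118933 = \left(2 i \sqrt{163} + 71240\right) + 118933 = \left(71240 + 2 i \sqrt{163}\right) + 118933 = 190173 + 2 i \sqrt{163}$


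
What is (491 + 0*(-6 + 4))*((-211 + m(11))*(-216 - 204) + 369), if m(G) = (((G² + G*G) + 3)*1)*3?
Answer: -107878101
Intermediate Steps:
m(G) = 9 + 6*G² (m(G) = (((G² + G²) + 3)*1)*3 = ((2*G² + 3)*1)*3 = ((3 + 2*G²)*1)*3 = (3 + 2*G²)*3 = 9 + 6*G²)
(491 + 0*(-6 + 4))*((-211 + m(11))*(-216 - 204) + 369) = (491 + 0*(-6 + 4))*((-211 + (9 + 6*11²))*(-216 - 204) + 369) = (491 + 0*(-2))*((-211 + (9 + 6*121))*(-420) + 369) = (491 + 0)*((-211 + (9 + 726))*(-420) + 369) = 491*((-211 + 735)*(-420) + 369) = 491*(524*(-420) + 369) = 491*(-220080 + 369) = 491*(-219711) = -107878101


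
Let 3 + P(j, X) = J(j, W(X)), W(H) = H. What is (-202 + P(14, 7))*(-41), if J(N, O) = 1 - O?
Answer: 8651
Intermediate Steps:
P(j, X) = -2 - X (P(j, X) = -3 + (1 - X) = -2 - X)
(-202 + P(14, 7))*(-41) = (-202 + (-2 - 1*7))*(-41) = (-202 + (-2 - 7))*(-41) = (-202 - 9)*(-41) = -211*(-41) = 8651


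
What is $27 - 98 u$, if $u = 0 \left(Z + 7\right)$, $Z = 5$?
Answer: $27$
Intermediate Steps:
$u = 0$ ($u = 0 \left(5 + 7\right) = 0 \cdot 12 = 0$)
$27 - 98 u = 27 - 0 = 27 + 0 = 27$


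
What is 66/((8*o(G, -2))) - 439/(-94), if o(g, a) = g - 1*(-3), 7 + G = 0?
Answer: 1961/752 ≈ 2.6077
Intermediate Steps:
G = -7 (G = -7 + 0 = -7)
o(g, a) = 3 + g (o(g, a) = g + 3 = 3 + g)
66/((8*o(G, -2))) - 439/(-94) = 66/((8*(3 - 7))) - 439/(-94) = 66/((8*(-4))) - 439*(-1/94) = 66/(-32) + 439/94 = 66*(-1/32) + 439/94 = -33/16 + 439/94 = 1961/752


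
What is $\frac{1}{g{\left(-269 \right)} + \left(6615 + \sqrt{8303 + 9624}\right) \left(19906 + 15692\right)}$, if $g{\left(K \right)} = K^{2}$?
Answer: $\frac{235553131}{55462560113916253} - \frac{35598 \sqrt{17927}}{55462560113916253} \approx 4.1611 \cdot 10^{-9}$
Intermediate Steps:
$\frac{1}{g{\left(-269 \right)} + \left(6615 + \sqrt{8303 + 9624}\right) \left(19906 + 15692\right)} = \frac{1}{\left(-269\right)^{2} + \left(6615 + \sqrt{8303 + 9624}\right) \left(19906 + 15692\right)} = \frac{1}{72361 + \left(6615 + \sqrt{17927}\right) 35598} = \frac{1}{72361 + \left(235480770 + 35598 \sqrt{17927}\right)} = \frac{1}{235553131 + 35598 \sqrt{17927}}$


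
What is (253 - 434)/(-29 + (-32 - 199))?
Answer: 181/260 ≈ 0.69615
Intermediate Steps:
(253 - 434)/(-29 + (-32 - 199)) = -181/(-29 - 231) = -181/(-260) = -181*(-1/260) = 181/260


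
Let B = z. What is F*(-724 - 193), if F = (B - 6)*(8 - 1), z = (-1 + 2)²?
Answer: 32095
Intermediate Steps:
z = 1 (z = 1² = 1)
B = 1
F = -35 (F = (1 - 6)*(8 - 1) = -5*7 = -35)
F*(-724 - 193) = -35*(-724 - 193) = -35*(-917) = 32095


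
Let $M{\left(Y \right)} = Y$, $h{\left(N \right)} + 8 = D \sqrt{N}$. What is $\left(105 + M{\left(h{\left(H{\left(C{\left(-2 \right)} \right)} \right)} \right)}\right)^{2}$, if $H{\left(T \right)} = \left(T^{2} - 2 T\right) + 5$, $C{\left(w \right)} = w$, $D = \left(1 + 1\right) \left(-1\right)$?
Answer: $9461 - 388 \sqrt{13} \approx 8062.0$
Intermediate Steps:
$D = -2$ ($D = 2 \left(-1\right) = -2$)
$H{\left(T \right)} = 5 + T^{2} - 2 T$
$h{\left(N \right)} = -8 - 2 \sqrt{N}$
$\left(105 + M{\left(h{\left(H{\left(C{\left(-2 \right)} \right)} \right)} \right)}\right)^{2} = \left(105 - \left(8 + 2 \sqrt{5 + \left(-2\right)^{2} - -4}\right)\right)^{2} = \left(105 - \left(8 + 2 \sqrt{5 + 4 + 4}\right)\right)^{2} = \left(105 - \left(8 + 2 \sqrt{13}\right)\right)^{2} = \left(97 - 2 \sqrt{13}\right)^{2}$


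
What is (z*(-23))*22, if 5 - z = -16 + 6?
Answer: -7590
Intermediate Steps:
z = 15 (z = 5 - (-16 + 6) = 5 - 1*(-10) = 5 + 10 = 15)
(z*(-23))*22 = (15*(-23))*22 = -345*22 = -7590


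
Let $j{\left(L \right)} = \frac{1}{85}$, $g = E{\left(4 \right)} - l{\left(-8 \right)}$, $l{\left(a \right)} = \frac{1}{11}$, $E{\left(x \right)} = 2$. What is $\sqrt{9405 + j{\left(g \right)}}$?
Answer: $\frac{\sqrt{67951210}}{85} \approx 96.979$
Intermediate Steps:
$l{\left(a \right)} = \frac{1}{11}$
$g = \frac{21}{11}$ ($g = 2 - \frac{1}{11} = \frac{21}{11} \approx 1.9091$)
$j{\left(L \right)} = \frac{1}{85}$
$\sqrt{9405 + j{\left(g \right)}} = \sqrt{9405 + \frac{1}{85}} = \sqrt{\frac{799426}{85}} = \frac{\sqrt{67951210}}{85}$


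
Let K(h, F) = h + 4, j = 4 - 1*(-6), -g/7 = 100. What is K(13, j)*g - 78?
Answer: -11978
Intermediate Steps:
g = -700 (g = -7*100 = -700)
j = 10 (j = 4 + 6 = 10)
K(h, F) = 4 + h
K(13, j)*g - 78 = (4 + 13)*(-700) - 78 = 17*(-700) - 78 = -11900 - 78 = -11978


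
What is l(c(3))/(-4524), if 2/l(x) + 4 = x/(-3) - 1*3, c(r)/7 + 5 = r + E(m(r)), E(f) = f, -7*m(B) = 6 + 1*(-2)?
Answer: 1/2262 ≈ 0.00044209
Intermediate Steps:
m(B) = -4/7 (m(B) = -(6 + 1*(-2))/7 = -(6 - 2)/7 = -⅐*4 = -4/7)
c(r) = -39 + 7*r (c(r) = -35 + 7*(r - 4/7) = -35 + 7*(-4/7 + r) = -35 + (-4 + 7*r) = -39 + 7*r)
l(x) = 2/(-7 - x/3) (l(x) = 2/(-4 + (x/(-3) - 1*3)) = 2/(-4 + (x*(-⅓) - 3)) = 2/(-4 + (-x/3 - 3)) = 2/(-4 + (-3 - x/3)) = 2/(-7 - x/3))
l(c(3))/(-4524) = (-6/(21 + (-39 + 7*3)))/(-4524) = -(-1)/(754*(21 + (-39 + 21))) = -(-1)/(754*(21 - 18)) = -(-1)/(754*3) = -1/4524*(-2) = 1/2262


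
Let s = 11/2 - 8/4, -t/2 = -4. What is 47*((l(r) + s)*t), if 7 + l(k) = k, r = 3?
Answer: -188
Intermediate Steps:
l(k) = -7 + k
t = 8 (t = -2*(-4) = 8)
s = 7/2 (s = 11*(½) - 8*¼ = 11/2 - 2 = 7/2 ≈ 3.5000)
47*((l(r) + s)*t) = 47*(((-7 + 3) + 7/2)*8) = 47*((-4 + 7/2)*8) = 47*(-½*8) = 47*(-4) = -188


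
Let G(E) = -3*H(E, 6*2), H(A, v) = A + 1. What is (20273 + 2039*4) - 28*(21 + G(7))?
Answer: 28513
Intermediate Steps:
H(A, v) = 1 + A
G(E) = -3 - 3*E (G(E) = -3*(1 + E) = -3 - 3*E)
(20273 + 2039*4) - 28*(21 + G(7)) = (20273 + 2039*4) - 28*(21 + (-3 - 3*7)) = (20273 + 8156) - 28*(21 + (-3 - 21)) = 28429 - 28*(21 - 24) = 28429 - 28*(-3) = 28429 + 84 = 28513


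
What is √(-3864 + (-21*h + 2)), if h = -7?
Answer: I*√3715 ≈ 60.951*I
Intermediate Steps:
√(-3864 + (-21*h + 2)) = √(-3864 + (-21*(-7) + 2)) = √(-3864 + (147 + 2)) = √(-3864 + 149) = √(-3715) = I*√3715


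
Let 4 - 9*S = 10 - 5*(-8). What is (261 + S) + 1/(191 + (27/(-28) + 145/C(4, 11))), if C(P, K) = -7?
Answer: 10918775/42669 ≈ 255.89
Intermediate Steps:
S = -46/9 (S = 4/9 - (10 - 5*(-8))/9 = 4/9 - (10 + 40)/9 = 4/9 - 1/9*50 = 4/9 - 50/9 = -46/9 ≈ -5.1111)
(261 + S) + 1/(191 + (27/(-28) + 145/C(4, 11))) = (261 - 46/9) + 1/(191 + (27/(-28) + 145/(-7))) = 2303/9 + 1/(191 + (27*(-1/28) + 145*(-1/7))) = 2303/9 + 1/(191 + (-27/28 - 145/7)) = 2303/9 + 1/(191 - 607/28) = 2303/9 + 1/(4741/28) = 2303/9 + 28/4741 = 10918775/42669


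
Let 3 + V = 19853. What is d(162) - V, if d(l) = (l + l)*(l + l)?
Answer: 85126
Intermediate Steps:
d(l) = 4*l**2 (d(l) = (2*l)*(2*l) = 4*l**2)
V = 19850 (V = -3 + 19853 = 19850)
d(162) - V = 4*162**2 - 1*19850 = 4*26244 - 19850 = 104976 - 19850 = 85126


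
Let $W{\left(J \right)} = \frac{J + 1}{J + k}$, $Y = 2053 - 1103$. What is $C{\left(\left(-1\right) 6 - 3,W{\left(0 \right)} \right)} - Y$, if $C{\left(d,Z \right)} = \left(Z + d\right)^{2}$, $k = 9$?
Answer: $- \frac{70550}{81} \approx -870.99$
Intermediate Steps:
$Y = 950$
$W{\left(J \right)} = \frac{1 + J}{9 + J}$ ($W{\left(J \right)} = \frac{J + 1}{J + 9} = \frac{1 + J}{9 + J}$)
$C{\left(\left(-1\right) 6 - 3,W{\left(0 \right)} \right)} - Y = \left(\frac{1 + 0}{9 + 0} - 9\right)^{2} - 950 = \left(\frac{1}{9} \cdot 1 - 9\right)^{2} - 950 = \left(\frac{1}{9} - 9\right)^{2} - 950 = \left(- \frac{80}{9}\right)^{2} - 950 = \frac{6400}{81} - 950 = - \frac{70550}{81}$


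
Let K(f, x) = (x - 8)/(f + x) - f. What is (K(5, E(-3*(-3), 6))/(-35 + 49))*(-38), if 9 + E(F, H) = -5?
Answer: 437/63 ≈ 6.9365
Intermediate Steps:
E(F, H) = -14 (E(F, H) = -9 - 5 = -14)
K(f, x) = -f + (-8 + x)/(f + x) (K(f, x) = (-8 + x)/(f + x) - f = -f + (-8 + x)/(f + x))
(K(5, E(-3*(-3), 6))/(-35 + 49))*(-38) = (((-8 - 14 - 1*5² - 1*5*(-14))/(5 - 14))/(-35 + 49))*(-38) = (((-8 - 14 - 1*25 + 70)/(-9))/14)*(-38) = (-(-8 - 14 - 25 + 70)/9*(1/14))*(-38) = (-⅑*23*(1/14))*(-38) = -23/9*1/14*(-38) = -23/126*(-38) = 437/63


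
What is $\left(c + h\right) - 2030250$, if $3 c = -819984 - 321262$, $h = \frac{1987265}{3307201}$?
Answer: $- \frac{23917658441401}{9921603} \approx -2.4107 \cdot 10^{6}$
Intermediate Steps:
$h = \frac{1987265}{3307201}$ ($h = 1987265 \cdot \frac{1}{3307201} = \frac{1987265}{3307201} \approx 0.60089$)
$c = - \frac{1141246}{3}$ ($c = \frac{-819984 - 321262}{3} = \frac{1}{3} \left(-1141246\right) = - \frac{1141246}{3} \approx -3.8042 \cdot 10^{5}$)
$\left(c + h\right) - 2030250 = \left(- \frac{1141246}{3} + \frac{1987265}{3307201}\right) - 2030250 = - \frac{3774323950651}{9921603} - 2030250 = - \frac{23917658441401}{9921603}$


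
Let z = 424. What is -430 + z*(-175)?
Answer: -74630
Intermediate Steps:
-430 + z*(-175) = -430 + 424*(-175) = -430 - 74200 = -74630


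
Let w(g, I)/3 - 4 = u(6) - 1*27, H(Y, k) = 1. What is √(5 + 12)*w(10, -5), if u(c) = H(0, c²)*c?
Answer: -51*√17 ≈ -210.28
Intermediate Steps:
u(c) = c (u(c) = 1*c = c)
w(g, I) = -51 (w(g, I) = 12 + 3*(6 - 1*27) = 12 + 3*(6 - 27) = 12 + 3*(-21) = 12 - 63 = -51)
√(5 + 12)*w(10, -5) = √(5 + 12)*(-51) = √17*(-51) = -51*√17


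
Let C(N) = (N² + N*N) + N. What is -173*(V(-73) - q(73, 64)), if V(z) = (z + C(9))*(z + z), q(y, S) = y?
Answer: 2487913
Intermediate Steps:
C(N) = N + 2*N² (C(N) = (N² + N²) + N = 2*N² + N = N + 2*N²)
V(z) = 2*z*(171 + z) (V(z) = (z + 9*(1 + 2*9))*(z + z) = (z + 9*(1 + 18))*(2*z) = (z + 9*19)*(2*z) = (z + 171)*(2*z) = (171 + z)*(2*z) = 2*z*(171 + z))
-173*(V(-73) - q(73, 64)) = -173*(2*(-73)*(171 - 73) - 1*73) = -173*(2*(-73)*98 - 73) = -173*(-14308 - 73) = -173*(-14381) = 2487913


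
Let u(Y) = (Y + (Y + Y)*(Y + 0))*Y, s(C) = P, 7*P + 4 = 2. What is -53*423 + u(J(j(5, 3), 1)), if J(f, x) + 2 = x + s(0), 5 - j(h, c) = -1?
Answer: -7690608/343 ≈ -22422.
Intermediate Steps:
P = -2/7 (P = -4/7 + (⅐)*2 = -4/7 + 2/7 = -2/7 ≈ -0.28571)
s(C) = -2/7
j(h, c) = 6 (j(h, c) = 5 - 1*(-1) = 5 + 1 = 6)
J(f, x) = -16/7 + x (J(f, x) = -2 + (x - 2/7) = -2 + (-2/7 + x) = -16/7 + x)
u(Y) = Y*(Y + 2*Y²) (u(Y) = (Y + (2*Y)*Y)*Y = (Y + 2*Y²)*Y = Y*(Y + 2*Y²))
-53*423 + u(J(j(5, 3), 1)) = -53*423 + (-16/7 + 1)²*(1 + 2*(-16/7 + 1)) = -22419 + (-9/7)²*(1 + 2*(-9/7)) = -22419 + 81*(1 - 18/7)/49 = -22419 + (81/49)*(-11/7) = -22419 - 891/343 = -7690608/343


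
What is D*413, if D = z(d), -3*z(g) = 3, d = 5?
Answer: -413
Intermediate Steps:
z(g) = -1 (z(g) = -1/3*3 = -1)
D = -1
D*413 = -1*413 = -413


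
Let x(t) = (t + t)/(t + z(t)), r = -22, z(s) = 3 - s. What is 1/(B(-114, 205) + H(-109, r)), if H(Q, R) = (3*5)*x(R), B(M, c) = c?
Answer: -1/15 ≈ -0.066667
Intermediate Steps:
x(t) = 2*t/3 (x(t) = (t + t)/(t + (3 - t)) = (2*t)/3 = (2*t)*(⅓) = 2*t/3)
H(Q, R) = 10*R (H(Q, R) = (3*5)*(2*R/3) = 15*(2*R/3) = 10*R)
1/(B(-114, 205) + H(-109, r)) = 1/(205 + 10*(-22)) = 1/(205 - 220) = 1/(-15) = -1/15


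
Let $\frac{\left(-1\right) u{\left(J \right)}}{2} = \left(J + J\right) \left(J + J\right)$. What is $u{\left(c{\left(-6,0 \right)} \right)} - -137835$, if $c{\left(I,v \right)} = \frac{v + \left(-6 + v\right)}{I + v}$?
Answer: $137827$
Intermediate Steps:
$c{\left(I,v \right)} = \frac{-6 + 2 v}{I + v}$
$u{\left(J \right)} = - 8 J^{2}$ ($u{\left(J \right)} = - 2 \left(J + J\right) \left(J + J\right) = - 2 \cdot 2 J 2 J = - 2 \cdot 4 J^{2} = - 8 J^{2}$)
$u{\left(c{\left(-6,0 \right)} \right)} - -137835 = - 8 \left(\frac{2 \left(-3 + 0\right)}{-6 + 0}\right)^{2} - -137835 = - 8 \left(2 \frac{1}{-6} \left(-3\right)\right)^{2} + 137835 = - 8 \left(2 \left(- \frac{1}{6}\right) \left(-3\right)\right)^{2} + 137835 = - 8 \cdot 1^{2} + 137835 = \left(-8\right) 1 + 137835 = -8 + 137835 = 137827$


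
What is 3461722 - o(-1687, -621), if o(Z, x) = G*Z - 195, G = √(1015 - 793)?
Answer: 3461917 + 1687*√222 ≈ 3.4871e+6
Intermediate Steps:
G = √222 ≈ 14.900
o(Z, x) = -195 + Z*√222 (o(Z, x) = √222*Z - 195 = Z*√222 - 195 = -195 + Z*√222)
3461722 - o(-1687, -621) = 3461722 - (-195 - 1687*√222) = 3461722 + (195 + 1687*√222) = 3461917 + 1687*√222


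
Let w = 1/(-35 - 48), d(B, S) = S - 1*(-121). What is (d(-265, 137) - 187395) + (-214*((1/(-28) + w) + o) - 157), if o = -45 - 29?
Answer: -199222319/1162 ≈ -1.7145e+5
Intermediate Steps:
d(B, S) = 121 + S (d(B, S) = S + 121 = 121 + S)
o = -74
w = -1/83 (w = 1/(-83) = -1/83 ≈ -0.012048)
(d(-265, 137) - 187395) + (-214*((1/(-28) + w) + o) - 157) = ((121 + 137) - 187395) + (-214*((1/(-28) - 1/83) - 74) - 157) = (258 - 187395) + (-214*((-1/28 - 1/83) - 74) - 157) = -187137 + (-214*(-111/2324 - 74) - 157) = -187137 + (-214*(-172087/2324) - 157) = -187137 + (18413309/1162 - 157) = -187137 + 18230875/1162 = -199222319/1162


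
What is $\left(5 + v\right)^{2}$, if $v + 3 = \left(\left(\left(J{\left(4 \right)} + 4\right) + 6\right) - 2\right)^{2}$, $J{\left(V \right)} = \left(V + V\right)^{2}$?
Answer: $26894596$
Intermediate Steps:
$J{\left(V \right)} = 4 V^{2}$ ($J{\left(V \right)} = \left(2 V\right)^{2} = 4 V^{2}$)
$v = 5181$ ($v = -3 + \left(\left(\left(4 \cdot 4^{2} + 4\right) + 6\right) - 2\right)^{2} = -3 + \left(\left(\left(4 \cdot 16 + 4\right) + 6\right) - 2\right)^{2} = -3 + \left(\left(\left(64 + 4\right) + 6\right) - 2\right)^{2} = -3 + \left(\left(68 + 6\right) - 2\right)^{2} = -3 + \left(74 - 2\right)^{2} = -3 + 72^{2} = -3 + 5184 = 5181$)
$\left(5 + v\right)^{2} = \left(5 + 5181\right)^{2} = 5186^{2} = 26894596$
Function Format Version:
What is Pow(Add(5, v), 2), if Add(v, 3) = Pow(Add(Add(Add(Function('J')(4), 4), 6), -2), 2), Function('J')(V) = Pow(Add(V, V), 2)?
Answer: 26894596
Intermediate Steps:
Function('J')(V) = Mul(4, Pow(V, 2)) (Function('J')(V) = Pow(Mul(2, V), 2) = Mul(4, Pow(V, 2)))
v = 5181 (v = Add(-3, Pow(Add(Add(Add(Mul(4, Pow(4, 2)), 4), 6), -2), 2)) = Add(-3, Pow(Add(Add(Add(Mul(4, 16), 4), 6), -2), 2)) = Add(-3, Pow(Add(Add(Add(64, 4), 6), -2), 2)) = Add(-3, Pow(Add(Add(68, 6), -2), 2)) = Add(-3, Pow(Add(74, -2), 2)) = Add(-3, Pow(72, 2)) = Add(-3, 5184) = 5181)
Pow(Add(5, v), 2) = Pow(Add(5, 5181), 2) = Pow(5186, 2) = 26894596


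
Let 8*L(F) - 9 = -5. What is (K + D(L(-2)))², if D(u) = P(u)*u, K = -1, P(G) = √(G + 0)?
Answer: (4 - √2)²/16 ≈ 0.41789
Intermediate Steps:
P(G) = √G
L(F) = ½ (L(F) = 9/8 + (⅛)*(-5) = 9/8 - 5/8 = ½)
D(u) = u^(3/2) (D(u) = √u*u = u^(3/2))
(K + D(L(-2)))² = (-1 + (½)^(3/2))² = (-1 + √2/4)²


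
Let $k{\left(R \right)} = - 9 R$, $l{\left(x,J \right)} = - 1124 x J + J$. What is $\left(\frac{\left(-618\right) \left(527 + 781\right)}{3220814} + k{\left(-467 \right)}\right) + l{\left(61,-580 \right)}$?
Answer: $\frac{64047082518229}{1610407} \approx 3.9771 \cdot 10^{7}$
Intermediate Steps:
$l{\left(x,J \right)} = J - 1124 J x$ ($l{\left(x,J \right)} = - 1124 J x + J = J - 1124 J x$)
$\left(\frac{\left(-618\right) \left(527 + 781\right)}{3220814} + k{\left(-467 \right)}\right) + l{\left(61,-580 \right)} = \left(\frac{\left(-618\right) \left(527 + 781\right)}{3220814} - -4203\right) - 580 \left(1 - 68564\right) = \left(\left(-618\right) 1308 \cdot \frac{1}{3220814} + 4203\right) - 580 \left(1 - 68564\right) = \left(\left(-808344\right) \frac{1}{3220814} + 4203\right) - -39766540 = \left(- \frac{404172}{1610407} + 4203\right) + 39766540 = \frac{6768136449}{1610407} + 39766540 = \frac{64047082518229}{1610407}$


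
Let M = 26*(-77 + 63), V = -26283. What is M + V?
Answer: -26647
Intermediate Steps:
M = -364 (M = 26*(-14) = -364)
M + V = -364 - 26283 = -26647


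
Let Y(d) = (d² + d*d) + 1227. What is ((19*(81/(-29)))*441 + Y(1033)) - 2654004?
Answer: -15718070/29 ≈ -5.4200e+5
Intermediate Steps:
Y(d) = 1227 + 2*d² (Y(d) = (d² + d²) + 1227 = 2*d² + 1227 = 1227 + 2*d²)
((19*(81/(-29)))*441 + Y(1033)) - 2654004 = ((19*(81/(-29)))*441 + (1227 + 2*1033²)) - 2654004 = ((19*(81*(-1/29)))*441 + (1227 + 2*1067089)) - 2654004 = ((19*(-81/29))*441 + (1227 + 2134178)) - 2654004 = (-1539/29*441 + 2135405) - 2654004 = (-678699/29 + 2135405) - 2654004 = 61248046/29 - 2654004 = -15718070/29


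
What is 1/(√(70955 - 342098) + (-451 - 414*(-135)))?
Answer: 55439/3073753864 - 3*I*√30127/3073753864 ≈ 1.8036e-5 - 1.6941e-7*I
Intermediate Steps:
1/(√(70955 - 342098) + (-451 - 414*(-135))) = 1/(√(-271143) + (-451 + 55890)) = 1/(3*I*√30127 + 55439) = 1/(55439 + 3*I*√30127)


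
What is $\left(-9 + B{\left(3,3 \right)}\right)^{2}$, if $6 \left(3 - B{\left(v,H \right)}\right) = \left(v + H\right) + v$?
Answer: $\frac{225}{4} \approx 56.25$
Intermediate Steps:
$B{\left(v,H \right)} = 3 - \frac{v}{3} - \frac{H}{6}$ ($B{\left(v,H \right)} = 3 - \frac{\left(v + H\right) + v}{6} = 3 - \frac{\left(H + v\right) + v}{6} = 3 - \frac{H + 2 v}{6} = 3 - \left(\frac{v}{3} + \frac{H}{6}\right) = 3 - \frac{v}{3} - \frac{H}{6}$)
$\left(-9 + B{\left(3,3 \right)}\right)^{2} = \left(-9 - - \frac{3}{2}\right)^{2} = \left(-9 + \frac{3}{2}\right)^{2} = \left(- \frac{15}{2}\right)^{2} = \frac{225}{4}$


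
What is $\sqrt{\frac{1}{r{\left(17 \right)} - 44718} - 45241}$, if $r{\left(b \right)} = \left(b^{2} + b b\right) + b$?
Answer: $\frac{6 i \sqrt{2446581918867}}{44123} \approx 212.7 i$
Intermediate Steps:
$r{\left(b \right)} = b + 2 b^{2}$ ($r{\left(b \right)} = \left(b^{2} + b^{2}\right) + b = 2 b^{2} + b = b + 2 b^{2}$)
$\sqrt{\frac{1}{r{\left(17 \right)} - 44718} - 45241} = \sqrt{\frac{1}{17 \left(1 + 2 \cdot 17\right) - 44718} - 45241} = \sqrt{\frac{1}{17 \left(1 + 34\right) - 44718} - 45241} = \sqrt{\frac{1}{17 \cdot 35 - 44718} - 45241} = \sqrt{\frac{1}{595 - 44718} - 45241} = \sqrt{\frac{1}{-44123} - 45241} = \sqrt{- \frac{1}{44123} - 45241} = \sqrt{- \frac{1996168644}{44123}} = \frac{6 i \sqrt{2446581918867}}{44123}$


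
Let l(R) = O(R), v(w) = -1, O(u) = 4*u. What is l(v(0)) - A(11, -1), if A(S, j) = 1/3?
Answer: -13/3 ≈ -4.3333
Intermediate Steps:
A(S, j) = 1/3
l(R) = 4*R
l(v(0)) - A(11, -1) = 4*(-1) - 1*1/3 = -4 - 1/3 = -13/3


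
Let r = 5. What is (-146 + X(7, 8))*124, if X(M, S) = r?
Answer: -17484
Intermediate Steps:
X(M, S) = 5
(-146 + X(7, 8))*124 = (-146 + 5)*124 = -141*124 = -17484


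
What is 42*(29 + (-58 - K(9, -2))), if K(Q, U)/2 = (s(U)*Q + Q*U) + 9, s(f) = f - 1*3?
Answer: 3318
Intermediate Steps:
s(f) = -3 + f (s(f) = f - 3 = -3 + f)
K(Q, U) = 18 + 2*Q*U + 2*Q*(-3 + U) (K(Q, U) = 2*(((-3 + U)*Q + Q*U) + 9) = 2*((Q*(-3 + U) + Q*U) + 9) = 2*((Q*U + Q*(-3 + U)) + 9) = 2*(9 + Q*U + Q*(-3 + U)) = 18 + 2*Q*U + 2*Q*(-3 + U))
42*(29 + (-58 - K(9, -2))) = 42*(29 + (-58 - (18 - 6*9 + 4*9*(-2)))) = 42*(29 + (-58 - (18 - 54 - 72))) = 42*(29 + (-58 - 1*(-108))) = 42*(29 + (-58 + 108)) = 42*(29 + 50) = 42*79 = 3318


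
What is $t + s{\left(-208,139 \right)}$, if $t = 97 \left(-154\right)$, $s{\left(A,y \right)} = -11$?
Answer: $-14949$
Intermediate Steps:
$t = -14938$
$t + s{\left(-208,139 \right)} = -14938 - 11 = -14949$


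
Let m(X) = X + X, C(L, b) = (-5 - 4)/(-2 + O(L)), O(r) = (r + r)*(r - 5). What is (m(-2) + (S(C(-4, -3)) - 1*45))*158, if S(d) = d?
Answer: -271681/35 ≈ -7762.3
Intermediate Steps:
O(r) = 2*r*(-5 + r) (O(r) = (2*r)*(-5 + r) = 2*r*(-5 + r))
C(L, b) = -9/(-2 + 2*L*(-5 + L)) (C(L, b) = (-5 - 4)/(-2 + 2*L*(-5 + L)) = -9/(-2 + 2*L*(-5 + L)))
m(X) = 2*X
(m(-2) + (S(C(-4, -3)) - 1*45))*158 = (2*(-2) + (-9/(-2 + 2*(-4)*(-5 - 4)) - 1*45))*158 = (-4 + (-9/(-2 + 2*(-4)*(-9)) - 45))*158 = (-4 + (-9/(-2 + 72) - 45))*158 = (-4 + (-9/70 - 45))*158 = (-4 - 3159/70)*158 = -3439/70*158 = -271681/35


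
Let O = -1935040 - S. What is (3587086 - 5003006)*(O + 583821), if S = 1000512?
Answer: 3329862957520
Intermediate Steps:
O = -2935552 (O = -1935040 - 1*1000512 = -1935040 - 1000512 = -2935552)
(3587086 - 5003006)*(O + 583821) = (3587086 - 5003006)*(-2935552 + 583821) = -1415920*(-2351731) = 3329862957520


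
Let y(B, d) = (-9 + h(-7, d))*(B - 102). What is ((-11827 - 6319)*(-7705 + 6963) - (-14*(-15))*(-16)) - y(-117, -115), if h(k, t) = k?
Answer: 13464188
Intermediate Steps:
y(B, d) = 1632 - 16*B (y(B, d) = (-9 - 7)*(B - 102) = -16*(-102 + B) = 1632 - 16*B)
((-11827 - 6319)*(-7705 + 6963) - (-14*(-15))*(-16)) - y(-117, -115) = ((-11827 - 6319)*(-7705 + 6963) - (-14*(-15))*(-16)) - (1632 - 16*(-117)) = (-18146*(-742) - 210*(-16)) - (1632 + 1872) = (13464332 - 1*(-3360)) - 1*3504 = (13464332 + 3360) - 3504 = 13467692 - 3504 = 13464188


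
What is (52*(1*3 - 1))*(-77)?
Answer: -8008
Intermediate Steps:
(52*(1*3 - 1))*(-77) = (52*(3 - 1))*(-77) = (52*2)*(-77) = 104*(-77) = -8008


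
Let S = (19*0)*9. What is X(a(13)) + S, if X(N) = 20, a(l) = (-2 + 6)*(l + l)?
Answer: 20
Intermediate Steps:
a(l) = 8*l (a(l) = 4*(2*l) = 8*l)
S = 0 (S = 0*9 = 0)
X(a(13)) + S = 20 + 0 = 20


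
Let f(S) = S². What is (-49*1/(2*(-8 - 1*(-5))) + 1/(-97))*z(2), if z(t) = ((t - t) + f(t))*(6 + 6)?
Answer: 37976/97 ≈ 391.50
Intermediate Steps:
z(t) = 12*t² (z(t) = ((t - t) + t²)*(6 + 6) = (0 + t²)*12 = t²*12 = 12*t²)
(-49*1/(2*(-8 - 1*(-5))) + 1/(-97))*z(2) = (-49*1/(2*(-8 - 1*(-5))) + 1/(-97))*(12*2²) = (-49*1/(2*(-8 + 5)) - 1/97)*(12*4) = (-49/(2*(-3)) - 1/97)*48 = (-49/(-6) - 1/97)*48 = (-49*(-⅙) - 1/97)*48 = (49/6 - 1/97)*48 = (4747/582)*48 = 37976/97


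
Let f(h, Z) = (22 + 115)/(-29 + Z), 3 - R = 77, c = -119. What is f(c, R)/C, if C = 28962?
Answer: -137/2983086 ≈ -4.5926e-5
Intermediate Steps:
R = -74 (R = 3 - 1*77 = 3 - 77 = -74)
f(h, Z) = 137/(-29 + Z)
f(c, R)/C = (137/(-29 - 74))/28962 = (137/(-103))*(1/28962) = (137*(-1/103))*(1/28962) = -137/103*1/28962 = -137/2983086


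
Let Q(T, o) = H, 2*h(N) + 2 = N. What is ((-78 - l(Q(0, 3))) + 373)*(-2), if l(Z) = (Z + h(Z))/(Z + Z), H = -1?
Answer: -1175/2 ≈ -587.50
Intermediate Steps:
h(N) = -1 + N/2
Q(T, o) = -1
l(Z) = (-1 + 3*Z/2)/(2*Z) (l(Z) = (Z + (-1 + Z/2))/(Z + Z) = (-1 + 3*Z/2)/((2*Z)) = (-1 + 3*Z/2)*(1/(2*Z)) = (-1 + 3*Z/2)/(2*Z))
((-78 - l(Q(0, 3))) + 373)*(-2) = ((-78 - (-2 + 3*(-1))/(4*(-1))) + 373)*(-2) = ((-78 - (-1)*(-2 - 3)/4) + 373)*(-2) = ((-78 - (-1)*(-5)/4) + 373)*(-2) = ((-78 - 1*5/4) + 373)*(-2) = ((-78 - 5/4) + 373)*(-2) = (-317/4 + 373)*(-2) = (1175/4)*(-2) = -1175/2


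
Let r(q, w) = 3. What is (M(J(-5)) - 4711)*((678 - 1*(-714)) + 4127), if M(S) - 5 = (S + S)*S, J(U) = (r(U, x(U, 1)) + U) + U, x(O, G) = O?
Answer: -25431552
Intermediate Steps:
J(U) = 3 + 2*U (J(U) = (3 + U) + U = 3 + 2*U)
M(S) = 5 + 2*S² (M(S) = 5 + (S + S)*S = 5 + (2*S)*S = 5 + 2*S²)
(M(J(-5)) - 4711)*((678 - 1*(-714)) + 4127) = ((5 + 2*(3 + 2*(-5))²) - 4711)*((678 - 1*(-714)) + 4127) = ((5 + 2*(3 - 10)²) - 4711)*((678 + 714) + 4127) = ((5 + 2*(-7)²) - 4711)*(1392 + 4127) = ((5 + 2*49) - 4711)*5519 = ((5 + 98) - 4711)*5519 = (103 - 4711)*5519 = -4608*5519 = -25431552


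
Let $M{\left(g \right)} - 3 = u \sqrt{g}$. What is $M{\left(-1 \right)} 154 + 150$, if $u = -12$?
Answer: $612 - 1848 i \approx 612.0 - 1848.0 i$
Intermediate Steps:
$M{\left(g \right)} = 3 - 12 \sqrt{g}$
$M{\left(-1 \right)} 154 + 150 = \left(3 - 12 \sqrt{-1}\right) 154 + 150 = \left(3 - 12 i\right) 154 + 150 = \left(462 - 1848 i\right) + 150 = 612 - 1848 i$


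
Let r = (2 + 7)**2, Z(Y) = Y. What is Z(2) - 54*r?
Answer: -4372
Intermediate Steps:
r = 81 (r = 9**2 = 81)
Z(2) - 54*r = 2 - 54*81 = 2 - 4374 = -4372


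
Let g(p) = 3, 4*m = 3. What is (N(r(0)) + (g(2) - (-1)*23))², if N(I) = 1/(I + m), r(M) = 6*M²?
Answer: 6724/9 ≈ 747.11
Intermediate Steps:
m = ¾ (m = (¼)*3 = ¾ ≈ 0.75000)
N(I) = 1/(¾ + I) (N(I) = 1/(I + ¾) = 1/(¾ + I))
(N(r(0)) + (g(2) - (-1)*23))² = (4/(3 + 4*(6*0²)) + (3 - (-1)*23))² = (4/(3 + 4*(6*0)) + (3 - 1*(-23)))² = (4/(3 + 4*0) + (3 + 23))² = (4/(3 + 0) + 26)² = (4/3 + 26)² = (82/3)² = 6724/9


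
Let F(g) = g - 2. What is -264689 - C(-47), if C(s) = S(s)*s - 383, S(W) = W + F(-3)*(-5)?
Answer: -265340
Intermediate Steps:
F(g) = -2 + g
S(W) = 25 + W (S(W) = W + (-2 - 3)*(-5) = W - 5*(-5) = W + 25 = 25 + W)
C(s) = -383 + s*(25 + s) (C(s) = (25 + s)*s - 383 = s*(25 + s) - 383 = -383 + s*(25 + s))
-264689 - C(-47) = -264689 - (-383 - 47*(25 - 47)) = -264689 - (-383 - 47*(-22)) = -264689 - (-383 + 1034) = -264689 - 1*651 = -264689 - 651 = -265340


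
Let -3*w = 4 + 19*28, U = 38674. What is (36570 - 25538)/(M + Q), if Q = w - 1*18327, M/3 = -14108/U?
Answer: -639977352/1073595715 ≈ -0.59611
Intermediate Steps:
M = -21162/19337 (M = 3*(-14108/38674) = 3*(-14108*1/38674) = 3*(-7054/19337) = -21162/19337 ≈ -1.0944)
w = -536/3 (w = -(4 + 19*28)/3 = -(4 + 532)/3 = -1/3*536 = -536/3 ≈ -178.67)
Q = -55517/3 (Q = -536/3 - 1*18327 = -536/3 - 18327 = -55517/3 ≈ -18506.)
(36570 - 25538)/(M + Q) = (36570 - 25538)/(-21162/19337 - 55517/3) = 11032/(-1073595715/58011) = 11032*(-58011/1073595715) = -639977352/1073595715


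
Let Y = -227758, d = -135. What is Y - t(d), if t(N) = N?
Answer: -227623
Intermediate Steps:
Y - t(d) = -227758 - 1*(-135) = -227758 + 135 = -227623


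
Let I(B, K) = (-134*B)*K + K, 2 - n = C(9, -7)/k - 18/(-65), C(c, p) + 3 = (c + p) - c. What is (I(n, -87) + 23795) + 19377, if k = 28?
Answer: 30637972/455 ≈ 67336.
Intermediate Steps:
C(c, p) = -3 + p (C(c, p) = -3 + ((c + p) - c) = -3 + p)
n = 1893/910 (n = 2 - ((-3 - 7)/28 - 18/(-65)) = 2 - (-10*1/28 - 18*(-1/65)) = 2 - (-5/14 + 18/65) = 2 - 1*(-73/910) = 2 + 73/910 = 1893/910 ≈ 2.0802)
I(B, K) = K - 134*B*K (I(B, K) = -134*B*K + K = K - 134*B*K)
(I(n, -87) + 23795) + 19377 = (-87*(1 - 134*1893/910) + 23795) + 19377 = (-87*(1 - 126831/455) + 23795) + 19377 = (-87*(-126376/455) + 23795) + 19377 = (10994712/455 + 23795) + 19377 = 21821437/455 + 19377 = 30637972/455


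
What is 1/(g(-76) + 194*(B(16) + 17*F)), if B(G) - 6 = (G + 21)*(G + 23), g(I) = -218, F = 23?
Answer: 1/356742 ≈ 2.8031e-6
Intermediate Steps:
B(G) = 6 + (21 + G)*(23 + G) (B(G) = 6 + (G + 21)*(G + 23) = 6 + (21 + G)*(23 + G))
1/(g(-76) + 194*(B(16) + 17*F)) = 1/(-218 + 194*((489 + 16**2 + 44*16) + 17*23)) = 1/(-218 + 194*((489 + 256 + 704) + 391)) = 1/(-218 + 194*(1449 + 391)) = 1/(-218 + 194*1840) = 1/(-218 + 356960) = 1/356742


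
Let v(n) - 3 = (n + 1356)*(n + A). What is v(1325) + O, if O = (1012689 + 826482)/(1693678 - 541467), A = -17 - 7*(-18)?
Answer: 4429742704698/1152211 ≈ 3.8446e+6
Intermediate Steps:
A = 109 (A = -17 + 126 = 109)
v(n) = 3 + (109 + n)*(1356 + n) (v(n) = 3 + (n + 1356)*(n + 109) = 3 + (1356 + n)*(109 + n) = 3 + (109 + n)*(1356 + n))
O = 1839171/1152211 ≈ 1.5962
v(1325) + O = (147807 + 1325**2 + 1465*1325) + 1839171/1152211 = (147807 + 1755625 + 1941125) + 1839171/1152211 = 3844557 + 1839171/1152211 = 4429742704698/1152211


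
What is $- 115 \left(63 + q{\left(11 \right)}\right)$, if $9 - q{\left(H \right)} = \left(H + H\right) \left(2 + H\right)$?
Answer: $24610$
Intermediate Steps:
$q{\left(H \right)} = 9 - 2 H \left(2 + H\right)$ ($q{\left(H \right)} = 9 - \left(H + H\right) \left(2 + H\right) = 9 - 2 H \left(2 + H\right)$)
$- 115 \left(63 + q{\left(11 \right)}\right) = - 115 \left(63 - \left(35 + 242\right)\right) = - 115 \left(63 - 277\right) = \left(-115\right) \left(-214\right) = 24610$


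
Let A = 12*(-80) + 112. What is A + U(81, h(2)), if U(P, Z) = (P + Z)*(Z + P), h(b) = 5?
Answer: 6548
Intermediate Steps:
U(P, Z) = (P + Z)**2 (U(P, Z) = (P + Z)*(P + Z) = (P + Z)**2)
A = -848 (A = -960 + 112 = -848)
A + U(81, h(2)) = -848 + (81 + 5)**2 = -848 + 86**2 = -848 + 7396 = 6548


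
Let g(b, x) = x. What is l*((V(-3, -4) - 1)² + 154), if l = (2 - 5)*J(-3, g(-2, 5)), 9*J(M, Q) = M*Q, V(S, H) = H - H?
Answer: 775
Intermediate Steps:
V(S, H) = 0
J(M, Q) = M*Q/9 (J(M, Q) = (M*Q)/9 = M*Q/9)
l = 5 (l = (2 - 5)*((⅑)*(-3)*5) = -3*(-5/3) = 5)
l*((V(-3, -4) - 1)² + 154) = 5*((0 - 1)² + 154) = 5*((-1)² + 154) = 5*(1 + 154) = 5*155 = 775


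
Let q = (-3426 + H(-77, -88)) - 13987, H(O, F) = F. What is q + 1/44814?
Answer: -784289813/44814 ≈ -17501.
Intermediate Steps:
q = -17501 (q = (-3426 - 88) - 13987 = -3514 - 13987 = -17501)
q + 1/44814 = -17501 + 1/44814 = -784289813/44814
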